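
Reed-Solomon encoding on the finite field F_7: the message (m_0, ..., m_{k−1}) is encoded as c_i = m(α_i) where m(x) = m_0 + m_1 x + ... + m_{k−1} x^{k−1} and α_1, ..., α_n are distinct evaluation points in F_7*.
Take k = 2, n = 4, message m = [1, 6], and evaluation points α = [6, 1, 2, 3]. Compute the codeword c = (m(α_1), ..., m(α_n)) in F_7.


c = [2, 0, 6, 5]

Message polynomial: m(x) = 1 + 6·x (mod 7).
For each evaluation point α_i, compute m(α_i) mod 7:
  α_1 = 6: Horner steps 6 → 2, so m(6) = 2.
  α_2 = 1: Horner steps 6 → 0, so m(1) = 0.
  α_3 = 2: Horner steps 6 → 6, so m(2) = 6.
  α_4 = 3: Horner steps 6 → 5, so m(3) = 5.
Codeword c = [2, 0, 6, 5] ∈ F_7^4.


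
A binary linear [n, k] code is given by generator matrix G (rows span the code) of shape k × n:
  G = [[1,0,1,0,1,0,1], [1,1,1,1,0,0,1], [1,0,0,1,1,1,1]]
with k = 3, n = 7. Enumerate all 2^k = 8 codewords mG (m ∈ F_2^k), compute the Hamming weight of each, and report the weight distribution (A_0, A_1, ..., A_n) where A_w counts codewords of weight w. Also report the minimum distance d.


Weight distribution: A_0 = 1, A_3 = 2, A_4 = 3, A_5 = 2. Minimum distance d = 3.

Enumerate all 2^3 = 8 messages m ∈ F_2^3.
For each, compute codeword c = mG in F_2^7, then tally its weight.
  m = 000 → c = 0000000, weight = 0.
  m = 100 → c = 1010101, weight = 4.
  m = 010 → c = 1111001, weight = 5.
  m = 110 → c = 0101100, weight = 3.
  m = 001 → c = 1001111, weight = 5.
  m = 101 → c = 0011010, weight = 3.
  m = 011 → c = 0110110, weight = 4.
  m = 111 → c = 1100011, weight = 4.
Tally weights:
  weight 0: 1 codewords.
  weight 3: 2 codewords.
  weight 4: 3 codewords.
  weight 5: 2 codewords.
Minimum distance d = smallest w > 0 with A_w > 0 = 3.
Sanity: Σ A_w = 8 = 2^3 = 8 ✓.


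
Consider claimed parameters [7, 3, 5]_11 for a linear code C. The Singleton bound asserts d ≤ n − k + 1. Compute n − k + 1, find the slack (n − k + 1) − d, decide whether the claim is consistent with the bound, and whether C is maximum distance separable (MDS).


Singleton RHS = n − k + 1 = 5, slack = 0, bound satisfied, MDS.

Singleton bound: d ≤ n − k + 1.
Here n = 7, k = 3, so n − k + 1 = 5.
Given d = 5, check d ≤ 5: YES.
Slack = (n − k + 1) − d = 0.
The code is MDS (slack = 0).
Description: the claimed parameters are [7, 3, 5]_11; such a code would be MDS (meets Singleton bound).


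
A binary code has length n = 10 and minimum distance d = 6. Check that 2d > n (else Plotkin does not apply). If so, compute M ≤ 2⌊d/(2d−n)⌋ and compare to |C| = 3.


Plotkin bound M ≤ 6; given |C| = 3 ≤ bound (satisfied).

Check applicability: 2d = 12, n = 10.
2d − n = 2 > 0, so Plotkin applies.
Compute d/(2d−n) = 6/2 ≈ 3.0000.
⌊d/(2d−n)⌋ = 3.
Plotkin bound: M ≤ 2·3 = 6.
Given |C| = 3, check: satisfied.
This |C| is below the Plotkin bound.


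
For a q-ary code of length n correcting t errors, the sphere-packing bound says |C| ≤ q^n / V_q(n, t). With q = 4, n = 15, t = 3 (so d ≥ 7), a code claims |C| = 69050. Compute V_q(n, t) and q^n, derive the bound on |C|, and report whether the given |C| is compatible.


V_q(n, t) = 13276, q^n = 1073741824, Hamming bound = 80878, |C| = 69050 ≤ bound (satisfied).

Step 1: Compute V_q(n, t) = Σ_{j=0}^3 C(n, j) (q−1)^j.
  j = 0: C(15,0)·(3)^0 = 1·1 = 1.
  j = 1: C(15,1)·(3)^1 = 15·3 = 45.
  j = 2: C(15,2)·(3)^2 = 105·9 = 945.
  j = 3: C(15,3)·(3)^3 = 455·27 = 12285.
  V_q(n, t) = 1 + 45 + 945 + 12285 = 13276.
Step 2: q^n = 4^15 = 1073741824.
Step 3: Hamming bound ⌊q^n / V_q(n,t)⌋ = ⌊1073741824/13276⌋ = 80878.
Step 4: Compare |C| = 69050 to 80878: satisfied.
The claimed |C| lies below the Hamming bound.


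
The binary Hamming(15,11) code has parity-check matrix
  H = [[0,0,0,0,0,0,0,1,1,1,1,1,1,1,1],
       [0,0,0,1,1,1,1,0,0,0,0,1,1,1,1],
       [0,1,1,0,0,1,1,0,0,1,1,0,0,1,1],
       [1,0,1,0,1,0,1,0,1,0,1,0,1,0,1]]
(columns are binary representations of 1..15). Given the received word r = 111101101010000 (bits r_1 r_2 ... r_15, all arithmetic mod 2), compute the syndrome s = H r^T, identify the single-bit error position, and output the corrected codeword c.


s = (0, 1, 1, 1)^T, error position = 7, corrected codeword c = 111101001010000

Compute s = H r^T mod 2 one row at a time:
  s_1 = 0 + 1 + 0 + 1 + 0 + 0 + 0 + 0 = 2 ≡ 0 (mod 2).
  s_2 = 1 + 0 + 1 + 1 + 0 + 0 + 0 + 0 = 3 ≡ 1 (mod 2).
  s_3 = 1 + 1 + 1 + 1 + 0 + 1 + 0 + 0 = 5 ≡ 1 (mod 2).
  s_4 = 1 + 1 + 0 + 1 + 1 + 1 + 0 + 0 = 5 ≡ 1 (mod 2).
s = (0, 1, 1, 1)^T — this equals column 7 of H (binary 0111), so error is at position 7.
Correct: flip bit 7 of r = 111101101010000 to get c = 111101001010000.


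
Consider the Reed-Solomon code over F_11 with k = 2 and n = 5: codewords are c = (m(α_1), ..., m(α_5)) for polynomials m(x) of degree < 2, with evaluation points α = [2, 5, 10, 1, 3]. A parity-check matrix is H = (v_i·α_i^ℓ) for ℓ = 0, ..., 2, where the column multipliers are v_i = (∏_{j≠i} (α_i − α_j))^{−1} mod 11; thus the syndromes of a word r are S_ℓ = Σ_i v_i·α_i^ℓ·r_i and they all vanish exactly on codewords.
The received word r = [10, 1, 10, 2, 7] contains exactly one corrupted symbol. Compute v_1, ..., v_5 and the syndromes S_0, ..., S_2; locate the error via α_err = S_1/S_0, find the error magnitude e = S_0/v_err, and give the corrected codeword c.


S = (2, 9, 2), error at position 3, error magnitude e = 2, c = [10, 1, 8, 2, 7].

Step 1: column multipliers v_i = (∏_{j≠i}(α_i − α_j))^{−1} mod 11.
  i = 1 (α = 2): (2−5)(2−10)(2−1)(2−3) = (−3)·(−8)·1·(−1) = −24 ≡ 9, so v_1 = 9^{−1} = 5 (mod 11).
  i = 2 (α = 5): (5−2)(5−10)(5−1)(5−3) = 3·(−5)·4·2 = −120 ≡ 1, so v_2 = 1^{−1} = 1 (mod 11).
  i = 3 (α = 10): (10−2)(10−5)(10−1)(10−3) = 8·5·9·7 = 2520 ≡ 1, so v_3 = 1^{−1} = 1 (mod 11).
  i = 4 (α = 1): (1−2)(1−5)(1−10)(1−3) = (−1)·(−4)·(−9)·(−2) = 72 ≡ 6, so v_4 = 6^{−1} = 2 (mod 11).
  i = 5 (α = 3): (3−2)(3−5)(3−10)(3−1) = 1·(−2)·(−7)·2 = 28 ≡ 6, so v_5 = 6^{−1} = 2 (mod 11).
  v = [5, 1, 1, 2, 2].
Step 2: syndromes of r = [10, 1, 10, 2, 7] (all sums mod 11).
  S_0 = Σ v_i r_i = 5·10 + 1·1 + 1·10 + 2·2 + 2·7 = 79 ≡ 2.
  S_1 = Σ v_i α_i r_i = 5·2·10 + 1·5·1 + 1·10·10 + 2·1·2 + 2·3·7 = 251 ≡ 9.
  α_i^2 mod 11 = [4, 3, 1, 1, 9].
  S_2 = Σ v_i α_i^2 r_i = 5·4·10 + 1·3·1 + 1·1·10 + 2·1·2 + 2·9·7 = 343 ≡ 2.
  S = (2, 9, 2) ≠ 0, so r is not a codeword (an error is present).
Step 3: locate the error. For a single error e at position i, S_ℓ = v_i·e·α_i^ℓ, so α_err = S_1/S_0.
  S_0^{−1} = 2^{−1} = 6 (mod 11), so α_err = 9·6 = 54 ≡ 10 = α_3. Error position i = 3.
  Consistency check: S_2/S_1 = 2·5 = 10 ≡ 10 = α_err ✓ (single-error assumption holds).
Step 4: error magnitude e = S_0/v_3 = S_0·∏_{j≠3}(α_3 − α_j) = 2·1 = 2 ≡ 2 (mod 11).
Step 5: correct position 3: c_3 = r_3 − e = 10 − 2 ≡ 8 (mod 11). Hence c = [10, 1, 8, 2, 7].
  Check: interpolating c through the α_i gives m(x) = 5 + 8·x (degree < 2) with m(α_i) = c_i for every i, so c is indeed a codeword.


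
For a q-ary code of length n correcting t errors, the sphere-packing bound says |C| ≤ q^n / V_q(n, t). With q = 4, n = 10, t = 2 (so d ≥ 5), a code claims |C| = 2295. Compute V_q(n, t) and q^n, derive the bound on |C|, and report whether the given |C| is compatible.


V_q(n, t) = 436, q^n = 1048576, Hamming bound = 2404, |C| = 2295 ≤ bound (satisfied).

Step 1: Compute V_q(n, t) = Σ_{j=0}^2 C(n, j) (q−1)^j.
  j = 0: C(10,0)·(3)^0 = 1·1 = 1.
  j = 1: C(10,1)·(3)^1 = 10·3 = 30.
  j = 2: C(10,2)·(3)^2 = 45·9 = 405.
  V_q(n, t) = 1 + 30 + 405 = 436.
Step 2: q^n = 4^10 = 1048576.
Step 3: Hamming bound ⌊q^n / V_q(n,t)⌋ = ⌊1048576/436⌋ = 2404.
Step 4: Compare |C| = 2295 to 2404: satisfied.
The claimed |C| lies below the Hamming bound.


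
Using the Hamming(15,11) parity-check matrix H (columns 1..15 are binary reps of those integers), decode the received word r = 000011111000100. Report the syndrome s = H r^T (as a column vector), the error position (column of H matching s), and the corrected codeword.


s = (1, 0, 0, 0)^T, error position = 8, corrected codeword c = 000011101000100

Compute s = H r^T mod 2 one row at a time:
  s_1 = 1 + 1 + 0 + 0 + 0 + 1 + 0 + 0 = 3 ≡ 1 (mod 2).
  s_2 = 0 + 1 + 1 + 1 + 0 + 1 + 0 + 0 = 4 ≡ 0 (mod 2).
  s_3 = 0 + 0 + 1 + 1 + 0 + 0 + 0 + 0 = 2 ≡ 0 (mod 2).
  s_4 = 0 + 0 + 1 + 1 + 1 + 0 + 1 + 0 = 4 ≡ 0 (mod 2).
s = (1, 0, 0, 0)^T — this equals column 8 of H (binary 1000), so error is at position 8.
Correct: flip bit 8 of r = 000011111000100 to get c = 000011101000100.


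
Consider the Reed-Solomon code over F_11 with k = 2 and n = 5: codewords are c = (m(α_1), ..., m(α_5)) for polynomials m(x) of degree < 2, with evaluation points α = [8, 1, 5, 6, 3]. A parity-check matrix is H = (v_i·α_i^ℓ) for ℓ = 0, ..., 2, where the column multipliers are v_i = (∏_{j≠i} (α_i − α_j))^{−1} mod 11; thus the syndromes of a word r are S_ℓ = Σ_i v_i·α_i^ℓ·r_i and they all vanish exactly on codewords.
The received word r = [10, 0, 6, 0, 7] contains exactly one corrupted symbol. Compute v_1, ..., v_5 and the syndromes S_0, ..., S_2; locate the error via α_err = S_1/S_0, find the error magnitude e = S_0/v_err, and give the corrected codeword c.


S = (5, 5, 5), error at position 2, error magnitude e = 3, c = [10, 8, 6, 0, 7].

Step 1: column multipliers v_i = (∏_{j≠i}(α_i − α_j))^{−1} mod 11.
  i = 1 (α = 8): (8−1)(8−5)(8−6)(8−3) = 7·3·2·5 = 210 ≡ 1, so v_1 = 1^{−1} = 1 (mod 11).
  i = 2 (α = 1): (1−8)(1−5)(1−6)(1−3) = (−7)·(−4)·(−5)·(−2) = 280 ≡ 5, so v_2 = 5^{−1} = 9 (mod 11).
  i = 3 (α = 5): (5−8)(5−1)(5−6)(5−3) = (−3)·4·(−1)·2 = 24 ≡ 2, so v_3 = 2^{−1} = 6 (mod 11).
  i = 4 (α = 6): (6−8)(6−1)(6−5)(6−3) = (−2)·5·1·3 = −30 ≡ 3, so v_4 = 3^{−1} = 4 (mod 11).
  i = 5 (α = 3): (3−8)(3−1)(3−5)(3−6) = (−5)·2·(−2)·(−3) = −60 ≡ 6, so v_5 = 6^{−1} = 2 (mod 11).
  v = [1, 9, 6, 4, 2].
Step 2: syndromes of r = [10, 0, 6, 0, 7] (all sums mod 11).
  S_0 = Σ v_i r_i = 1·10 + 9·0 + 6·6 + 4·0 + 2·7 = 60 ≡ 5.
  S_1 = Σ v_i α_i r_i = 1·8·10 + 9·1·0 + 6·5·6 + 4·6·0 + 2·3·7 = 302 ≡ 5.
  α_i^2 mod 11 = [9, 1, 3, 3, 9].
  S_2 = Σ v_i α_i^2 r_i = 1·9·10 + 9·1·0 + 6·3·6 + 4·3·0 + 2·9·7 = 324 ≡ 5.
  S = (5, 5, 5) ≠ 0, so r is not a codeword (an error is present).
Step 3: locate the error. For a single error e at position i, S_ℓ = v_i·e·α_i^ℓ, so α_err = S_1/S_0.
  S_0^{−1} = 5^{−1} = 9 (mod 11), so α_err = 5·9 = 45 ≡ 1 = α_2. Error position i = 2.
  Consistency check: S_2/S_1 = 5·9 = 45 ≡ 1 = α_err ✓ (single-error assumption holds).
Step 4: error magnitude e = S_0/v_2 = S_0·∏_{j≠2}(α_2 − α_j) = 5·5 = 25 ≡ 3 (mod 11).
Step 5: correct position 2: c_2 = r_2 − e = 0 − 3 ≡ 8 (mod 11). Hence c = [10, 8, 6, 0, 7].
  Check: interpolating c through the α_i gives m(x) = 3 + 5·x (degree < 2) with m(α_i) = c_i for every i, so c is indeed a codeword.


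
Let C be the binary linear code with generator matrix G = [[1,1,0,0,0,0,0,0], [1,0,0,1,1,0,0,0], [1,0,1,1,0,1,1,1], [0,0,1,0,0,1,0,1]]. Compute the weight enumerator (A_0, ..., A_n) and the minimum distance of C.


Weight distribution: A_0 = 1, A_2 = 2, A_3 = 5, A_4 = 1, A_5 = 2, A_6 = 4, A_7 = 1. Minimum distance d = 2.

Enumerate all 2^4 = 16 messages m ∈ F_2^4.
For each, compute codeword c = mG in F_2^8, then tally its weight.
  m = 0000 → c = 00000000, weight = 0.
  m = 1000 → c = 11000000, weight = 2.
  m = 0100 → c = 10011000, weight = 3.
  m = 1100 → c = 01011000, weight = 3.
  m = 0010 → c = 10110111, weight = 6.
  m = 1010 → c = 01110111, weight = 6.
  m = 0110 → c = 00101111, weight = 5.
  m = 1110 → c = 11101111, weight = 7.
  m = 0001 → c = 00100101, weight = 3.
  m = 1001 → c = 11100101, weight = 5.
  m = 0101 → c = 10111101, weight = 6.
  m = 1101 → c = 01111101, weight = 6.
  m = 0011 → c = 10010010, weight = 3.
  m = 1011 → c = 01010010, weight = 3.
  m = 0111 → c = 00001010, weight = 2.
  m = 1111 → c = 11001010, weight = 4.
Tally weights:
  weight 0: 1 codewords.
  weight 2: 2 codewords.
  weight 3: 5 codewords.
  weight 4: 1 codewords.
  weight 5: 2 codewords.
  weight 6: 4 codewords.
  weight 7: 1 codewords.
Minimum distance d = smallest w > 0 with A_w > 0 = 2.
Sanity: Σ A_w = 16 = 2^4 = 16 ✓.


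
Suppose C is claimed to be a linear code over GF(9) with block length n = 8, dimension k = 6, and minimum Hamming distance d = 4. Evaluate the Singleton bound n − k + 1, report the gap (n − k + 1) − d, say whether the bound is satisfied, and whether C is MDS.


Singleton RHS = n − k + 1 = 3, slack = -1, bound violated (no such code; not MDS).

Singleton bound: d ≤ n − k + 1.
Here n = 8, k = 6, so n − k + 1 = 3.
Given d = 4, check d ≤ 3: NO.
Slack = (n − k + 1) − d = -1.
The slack is negative: d = 4 exceeds n − k + 1 = 3 by 1, so the Singleton bound is violated and no linear [8, 6, 4]_9 code can exist. In particular it is not MDS (MDS requires d = n − k + 1 exactly).
Description: the claimed parameters are [8, 6, 4]_9; such a code would be impossible (violates the Singleton bound).


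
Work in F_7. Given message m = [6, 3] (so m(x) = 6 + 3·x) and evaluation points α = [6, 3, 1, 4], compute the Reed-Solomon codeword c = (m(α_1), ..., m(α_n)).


c = [3, 1, 2, 4]

Message polynomial: m(x) = 6 + 3·x (mod 7).
For each evaluation point α_i, compute m(α_i) mod 7:
  α_1 = 6: Horner steps 3 → 3, so m(6) = 3.
  α_2 = 3: Horner steps 3 → 1, so m(3) = 1.
  α_3 = 1: Horner steps 3 → 2, so m(1) = 2.
  α_4 = 4: Horner steps 3 → 4, so m(4) = 4.
Codeword c = [3, 1, 2, 4] ∈ F_7^4.


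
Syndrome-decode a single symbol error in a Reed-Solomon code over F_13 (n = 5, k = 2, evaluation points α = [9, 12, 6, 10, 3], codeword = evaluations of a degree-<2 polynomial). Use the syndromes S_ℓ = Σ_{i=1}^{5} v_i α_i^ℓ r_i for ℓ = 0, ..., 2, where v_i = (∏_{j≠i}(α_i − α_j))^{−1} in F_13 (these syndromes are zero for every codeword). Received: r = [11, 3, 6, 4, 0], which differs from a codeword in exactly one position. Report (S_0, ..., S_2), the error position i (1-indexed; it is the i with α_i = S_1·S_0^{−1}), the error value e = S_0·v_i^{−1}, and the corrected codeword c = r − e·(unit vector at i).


S = (4, 12, 10), error at position 5, error magnitude e = 12, c = [11, 3, 6, 4, 1].

Step 1: column multipliers v_i = (∏_{j≠i}(α_i − α_j))^{−1} mod 13.
  i = 1 (α = 9): (9−12)(9−6)(9−10)(9−3) = (−3)·3·(−1)·6 = 54 ≡ 2, so v_1 = 2^{−1} = 7 (mod 13).
  i = 2 (α = 12): (12−9)(12−6)(12−10)(12−3) = 3·6·2·9 = 324 ≡ 12, so v_2 = 12^{−1} = 12 (mod 13).
  i = 3 (α = 6): (6−9)(6−12)(6−10)(6−3) = (−3)·(−6)·(−4)·3 = −216 ≡ 5, so v_3 = 5^{−1} = 8 (mod 13).
  i = 4 (α = 10): (10−9)(10−12)(10−6)(10−3) = 1·(−2)·4·7 = −56 ≡ 9, so v_4 = 9^{−1} = 3 (mod 13).
  i = 5 (α = 3): (3−9)(3−12)(3−6)(3−10) = (−6)·(−9)·(−3)·(−7) = 1134 ≡ 3, so v_5 = 3^{−1} = 9 (mod 13).
  v = [7, 12, 8, 3, 9].
Step 2: syndromes of r = [11, 3, 6, 4, 0] (all sums mod 13).
  S_0 = Σ v_i r_i = 7·11 + 12·3 + 8·6 + 3·4 + 9·0 = 173 ≡ 4.
  S_1 = Σ v_i α_i r_i = 7·9·11 + 12·12·3 + 8·6·6 + 3·10·4 + 9·3·0 = 1533 ≡ 12.
  α_i^2 mod 13 = [3, 1, 10, 9, 9].
  S_2 = Σ v_i α_i^2 r_i = 7·3·11 + 12·1·3 + 8·10·6 + 3·9·4 + 9·9·0 = 855 ≡ 10.
  S = (4, 12, 10) ≠ 0, so r is not a codeword (an error is present).
Step 3: locate the error. For a single error e at position i, S_ℓ = v_i·e·α_i^ℓ, so α_err = S_1/S_0.
  S_0^{−1} = 4^{−1} = 10 (mod 13), so α_err = 12·10 = 120 ≡ 3 = α_5. Error position i = 5.
  Consistency check: S_2/S_1 = 10·12 = 120 ≡ 3 = α_err ✓ (single-error assumption holds).
Step 4: error magnitude e = S_0/v_5 = S_0·∏_{j≠5}(α_5 − α_j) = 4·3 = 12 ≡ 12 (mod 13).
Step 5: correct position 5: c_5 = r_5 − e = 0 − 12 ≡ 1 (mod 13). Hence c = [11, 3, 6, 4, 1].
  Check: interpolating c through the α_i gives m(x) = 9 + 6·x (degree < 2) with m(α_i) = c_i for every i, so c is indeed a codeword.


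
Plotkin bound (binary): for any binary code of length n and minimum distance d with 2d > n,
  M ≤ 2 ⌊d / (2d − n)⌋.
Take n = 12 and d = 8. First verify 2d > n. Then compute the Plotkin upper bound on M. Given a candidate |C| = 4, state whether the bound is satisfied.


Plotkin bound M ≤ 4; given |C| = 4 ≤ bound (satisfied).

Check applicability: 2d = 16, n = 12.
2d − n = 4 > 0, so Plotkin applies.
Compute d/(2d−n) = 8/4 ≈ 2.0000.
⌊d/(2d−n)⌋ = 2.
Plotkin bound: M ≤ 2·2 = 4.
Given |C| = 4, check: satisfied.
This |C| is at the Plotkin bound.


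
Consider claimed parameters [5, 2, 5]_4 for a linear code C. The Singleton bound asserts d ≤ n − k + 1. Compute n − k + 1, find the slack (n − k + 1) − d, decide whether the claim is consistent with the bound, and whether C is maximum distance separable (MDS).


Singleton RHS = n − k + 1 = 4, slack = -1, bound violated (no such code; not MDS).

Singleton bound: d ≤ n − k + 1.
Here n = 5, k = 2, so n − k + 1 = 4.
Given d = 5, check d ≤ 4: NO.
Slack = (n − k + 1) − d = -1.
The slack is negative: d = 5 exceeds n − k + 1 = 4 by 1, so the Singleton bound is violated and no linear [5, 2, 5]_4 code can exist. In particular it is not MDS (MDS requires d = n − k + 1 exactly).
Description: the claimed parameters are [5, 2, 5]_4; such a code would be impossible (violates the Singleton bound).


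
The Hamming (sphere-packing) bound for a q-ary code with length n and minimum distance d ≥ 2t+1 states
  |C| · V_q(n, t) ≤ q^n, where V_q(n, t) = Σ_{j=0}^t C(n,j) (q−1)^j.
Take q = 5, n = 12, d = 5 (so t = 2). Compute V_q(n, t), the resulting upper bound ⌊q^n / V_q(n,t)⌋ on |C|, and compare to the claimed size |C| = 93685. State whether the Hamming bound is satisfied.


V_q(n, t) = 1105, q^n = 244140625, Hamming bound = 220941, |C| = 93685 ≤ bound (satisfied).

Step 1: Compute V_q(n, t) = Σ_{j=0}^2 C(n, j) (q−1)^j.
  j = 0: C(12,0)·(4)^0 = 1·1 = 1.
  j = 1: C(12,1)·(4)^1 = 12·4 = 48.
  j = 2: C(12,2)·(4)^2 = 66·16 = 1056.
  V_q(n, t) = 1 + 48 + 1056 = 1105.
Step 2: q^n = 5^12 = 244140625.
Step 3: Hamming bound ⌊q^n / V_q(n,t)⌋ = ⌊244140625/1105⌋ = 220941.
Step 4: Compare |C| = 93685 to 220941: satisfied.
The claimed |C| lies below the Hamming bound.


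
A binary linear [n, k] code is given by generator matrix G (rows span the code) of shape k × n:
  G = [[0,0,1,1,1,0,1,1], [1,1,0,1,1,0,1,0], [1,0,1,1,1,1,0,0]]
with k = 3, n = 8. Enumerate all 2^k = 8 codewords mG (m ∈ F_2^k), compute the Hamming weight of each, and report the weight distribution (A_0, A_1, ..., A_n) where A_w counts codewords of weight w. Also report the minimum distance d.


Weight distribution: A_0 = 1, A_4 = 3, A_5 = 4. Minimum distance d = 4.

Enumerate all 2^3 = 8 messages m ∈ F_2^3.
For each, compute codeword c = mG in F_2^8, then tally its weight.
  m = 000 → c = 00000000, weight = 0.
  m = 100 → c = 00111011, weight = 5.
  m = 010 → c = 11011010, weight = 5.
  m = 110 → c = 11100001, weight = 4.
  m = 001 → c = 10111100, weight = 5.
  m = 101 → c = 10000111, weight = 4.
  m = 011 → c = 01100110, weight = 4.
  m = 111 → c = 01011101, weight = 5.
Tally weights:
  weight 0: 1 codewords.
  weight 4: 3 codewords.
  weight 5: 4 codewords.
Minimum distance d = smallest w > 0 with A_w > 0 = 4.
Sanity: Σ A_w = 8 = 2^3 = 8 ✓.


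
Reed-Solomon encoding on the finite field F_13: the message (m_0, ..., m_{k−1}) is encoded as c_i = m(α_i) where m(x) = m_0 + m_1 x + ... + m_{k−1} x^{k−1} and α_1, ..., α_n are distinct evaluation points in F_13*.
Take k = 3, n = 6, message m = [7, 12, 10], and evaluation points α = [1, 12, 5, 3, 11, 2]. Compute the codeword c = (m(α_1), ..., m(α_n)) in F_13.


c = [3, 5, 5, 3, 10, 6]

Message polynomial: m(x) = 7 + 12·x + 10·x^2 (mod 13).
For each evaluation point α_i, compute m(α_i) mod 13:
  α_1 = 1: Horner steps 10 → 9 → 3, so m(1) = 3.
  α_2 = 12: Horner steps 10 → 2 → 5, so m(12) = 5.
  α_3 = 5: Horner steps 10 → 10 → 5, so m(5) = 5.
  α_4 = 3: Horner steps 10 → 3 → 3, so m(3) = 3.
  α_5 = 11: Horner steps 10 → 5 → 10, so m(11) = 10.
  α_6 = 2: Horner steps 10 → 6 → 6, so m(2) = 6.
Codeword c = [3, 5, 5, 3, 10, 6] ∈ F_13^6.


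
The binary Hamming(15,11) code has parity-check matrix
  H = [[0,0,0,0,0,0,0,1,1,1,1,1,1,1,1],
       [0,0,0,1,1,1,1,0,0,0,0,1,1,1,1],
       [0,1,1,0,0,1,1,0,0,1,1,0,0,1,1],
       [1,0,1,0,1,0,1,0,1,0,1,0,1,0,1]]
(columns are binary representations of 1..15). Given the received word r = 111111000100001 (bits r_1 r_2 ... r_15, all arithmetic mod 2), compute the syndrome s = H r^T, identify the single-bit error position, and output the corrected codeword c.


s = (0, 0, 1, 0)^T, error position = 2, corrected codeword c = 101111000100001

Compute s = H r^T mod 2 one row at a time:
  s_1 = 0 + 0 + 1 + 0 + 0 + 0 + 0 + 1 = 2 ≡ 0 (mod 2).
  s_2 = 1 + 1 + 1 + 0 + 0 + 0 + 0 + 1 = 4 ≡ 0 (mod 2).
  s_3 = 1 + 1 + 1 + 0 + 1 + 0 + 0 + 1 = 5 ≡ 1 (mod 2).
  s_4 = 1 + 1 + 1 + 0 + 0 + 0 + 0 + 1 = 4 ≡ 0 (mod 2).
s = (0, 0, 1, 0)^T — this equals column 2 of H (binary 0010), so error is at position 2.
Correct: flip bit 2 of r = 111111000100001 to get c = 101111000100001.


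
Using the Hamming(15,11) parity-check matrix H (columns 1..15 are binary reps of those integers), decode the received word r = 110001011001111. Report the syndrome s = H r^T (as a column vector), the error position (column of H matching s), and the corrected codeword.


s = (0, 1, 0, 0)^T, error position = 4, corrected codeword c = 110101011001111

Compute s = H r^T mod 2 one row at a time:
  s_1 = 1 + 1 + 0 + 0 + 1 + 1 + 1 + 1 = 6 ≡ 0 (mod 2).
  s_2 = 0 + 0 + 1 + 0 + 1 + 1 + 1 + 1 = 5 ≡ 1 (mod 2).
  s_3 = 1 + 0 + 1 + 0 + 0 + 0 + 1 + 1 = 4 ≡ 0 (mod 2).
  s_4 = 1 + 0 + 0 + 0 + 1 + 0 + 1 + 1 = 4 ≡ 0 (mod 2).
s = (0, 1, 0, 0)^T — this equals column 4 of H (binary 0100), so error is at position 4.
Correct: flip bit 4 of r = 110001011001111 to get c = 110101011001111.


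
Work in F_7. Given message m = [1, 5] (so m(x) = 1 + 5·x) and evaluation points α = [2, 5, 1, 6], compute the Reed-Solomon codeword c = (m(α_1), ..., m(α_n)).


c = [4, 5, 6, 3]

Message polynomial: m(x) = 1 + 5·x (mod 7).
For each evaluation point α_i, compute m(α_i) mod 7:
  α_1 = 2: Horner steps 5 → 4, so m(2) = 4.
  α_2 = 5: Horner steps 5 → 5, so m(5) = 5.
  α_3 = 1: Horner steps 5 → 6, so m(1) = 6.
  α_4 = 6: Horner steps 5 → 3, so m(6) = 3.
Codeword c = [4, 5, 6, 3] ∈ F_7^4.


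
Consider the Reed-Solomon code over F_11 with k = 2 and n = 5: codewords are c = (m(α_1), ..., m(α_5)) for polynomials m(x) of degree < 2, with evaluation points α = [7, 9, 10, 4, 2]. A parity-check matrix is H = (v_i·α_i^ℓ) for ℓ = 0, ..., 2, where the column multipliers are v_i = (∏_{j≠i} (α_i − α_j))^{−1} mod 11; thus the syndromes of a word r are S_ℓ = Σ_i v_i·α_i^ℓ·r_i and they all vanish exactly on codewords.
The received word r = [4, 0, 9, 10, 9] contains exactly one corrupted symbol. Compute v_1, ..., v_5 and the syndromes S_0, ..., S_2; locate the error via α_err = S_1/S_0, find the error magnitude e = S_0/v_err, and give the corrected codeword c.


S = (5, 10, 9), error at position 5, error magnitude e = 6, c = [4, 0, 9, 10, 3].

Step 1: column multipliers v_i = (∏_{j≠i}(α_i − α_j))^{−1} mod 11.
  i = 1 (α = 7): (7−9)(7−10)(7−4)(7−2) = (−2)·(−3)·3·5 = 90 ≡ 2, so v_1 = 2^{−1} = 6 (mod 11).
  i = 2 (α = 9): (9−7)(9−10)(9−4)(9−2) = 2·(−1)·5·7 = −70 ≡ 7, so v_2 = 7^{−1} = 8 (mod 11).
  i = 3 (α = 10): (10−7)(10−9)(10−4)(10−2) = 3·1·6·8 = 144 ≡ 1, so v_3 = 1^{−1} = 1 (mod 11).
  i = 4 (α = 4): (4−7)(4−9)(4−10)(4−2) = (−3)·(−5)·(−6)·2 = −180 ≡ 7, so v_4 = 7^{−1} = 8 (mod 11).
  i = 5 (α = 2): (2−7)(2−9)(2−10)(2−4) = (−5)·(−7)·(−8)·(−2) = 560 ≡ 10, so v_5 = 10^{−1} = 10 (mod 11).
  v = [6, 8, 1, 8, 10].
Step 2: syndromes of r = [4, 0, 9, 10, 9] (all sums mod 11).
  S_0 = Σ v_i r_i = 6·4 + 8·0 + 1·9 + 8·10 + 10·9 = 203 ≡ 5.
  S_1 = Σ v_i α_i r_i = 6·7·4 + 8·9·0 + 1·10·9 + 8·4·10 + 10·2·9 = 758 ≡ 10.
  α_i^2 mod 11 = [5, 4, 1, 5, 4].
  S_2 = Σ v_i α_i^2 r_i = 6·5·4 + 8·4·0 + 1·1·9 + 8·5·10 + 10·4·9 = 889 ≡ 9.
  S = (5, 10, 9) ≠ 0, so r is not a codeword (an error is present).
Step 3: locate the error. For a single error e at position i, S_ℓ = v_i·e·α_i^ℓ, so α_err = S_1/S_0.
  S_0^{−1} = 5^{−1} = 9 (mod 11), so α_err = 10·9 = 90 ≡ 2 = α_5. Error position i = 5.
  Consistency check: S_2/S_1 = 9·10 = 90 ≡ 2 = α_err ✓ (single-error assumption holds).
Step 4: error magnitude e = S_0/v_5 = S_0·∏_{j≠5}(α_5 − α_j) = 5·10 = 50 ≡ 6 (mod 11).
Step 5: correct position 5: c_5 = r_5 − e = 9 − 6 ≡ 3 (mod 11). Hence c = [4, 0, 9, 10, 3].
  Check: interpolating c through the α_i gives m(x) = 7 + 9·x (degree < 2) with m(α_i) = c_i for every i, so c is indeed a codeword.


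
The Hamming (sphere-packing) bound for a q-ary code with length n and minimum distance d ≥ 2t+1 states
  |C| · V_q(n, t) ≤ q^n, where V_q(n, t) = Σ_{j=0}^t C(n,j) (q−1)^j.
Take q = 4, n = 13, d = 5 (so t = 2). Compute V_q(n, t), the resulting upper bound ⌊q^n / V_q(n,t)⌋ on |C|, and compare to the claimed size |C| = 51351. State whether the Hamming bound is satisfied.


V_q(n, t) = 742, q^n = 67108864, Hamming bound = 90443, |C| = 51351 ≤ bound (satisfied).

Step 1: Compute V_q(n, t) = Σ_{j=0}^2 C(n, j) (q−1)^j.
  j = 0: C(13,0)·(3)^0 = 1·1 = 1.
  j = 1: C(13,1)·(3)^1 = 13·3 = 39.
  j = 2: C(13,2)·(3)^2 = 78·9 = 702.
  V_q(n, t) = 1 + 39 + 702 = 742.
Step 2: q^n = 4^13 = 67108864.
Step 3: Hamming bound ⌊q^n / V_q(n,t)⌋ = ⌊67108864/742⌋ = 90443.
Step 4: Compare |C| = 51351 to 90443: satisfied.
The claimed |C| lies below the Hamming bound.


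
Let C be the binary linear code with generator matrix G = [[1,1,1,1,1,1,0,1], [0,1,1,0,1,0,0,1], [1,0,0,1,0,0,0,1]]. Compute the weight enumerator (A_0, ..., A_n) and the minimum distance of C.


Weight distribution: A_0 = 1, A_2 = 1, A_3 = 2, A_4 = 2, A_5 = 1, A_7 = 1. Minimum distance d = 2.

Enumerate all 2^3 = 8 messages m ∈ F_2^3.
For each, compute codeword c = mG in F_2^8, then tally its weight.
  m = 000 → c = 00000000, weight = 0.
  m = 100 → c = 11111101, weight = 7.
  m = 010 → c = 01101001, weight = 4.
  m = 110 → c = 10010100, weight = 3.
  m = 001 → c = 10010001, weight = 3.
  m = 101 → c = 01101100, weight = 4.
  m = 011 → c = 11111000, weight = 5.
  m = 111 → c = 00000101, weight = 2.
Tally weights:
  weight 0: 1 codewords.
  weight 2: 1 codewords.
  weight 3: 2 codewords.
  weight 4: 2 codewords.
  weight 5: 1 codewords.
  weight 7: 1 codewords.
Minimum distance d = smallest w > 0 with A_w > 0 = 2.
Sanity: Σ A_w = 8 = 2^3 = 8 ✓.


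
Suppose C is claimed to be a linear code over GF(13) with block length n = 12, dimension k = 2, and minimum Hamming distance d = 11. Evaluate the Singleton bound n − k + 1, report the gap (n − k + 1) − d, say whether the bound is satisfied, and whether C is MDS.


Singleton RHS = n − k + 1 = 11, slack = 0, bound satisfied, MDS.

Singleton bound: d ≤ n − k + 1.
Here n = 12, k = 2, so n − k + 1 = 11.
Given d = 11, check d ≤ 11: YES.
Slack = (n − k + 1) − d = 0.
The code is MDS (slack = 0).
Description: the claimed parameters are [12, 2, 11]_13; such a code would be MDS (meets Singleton bound).


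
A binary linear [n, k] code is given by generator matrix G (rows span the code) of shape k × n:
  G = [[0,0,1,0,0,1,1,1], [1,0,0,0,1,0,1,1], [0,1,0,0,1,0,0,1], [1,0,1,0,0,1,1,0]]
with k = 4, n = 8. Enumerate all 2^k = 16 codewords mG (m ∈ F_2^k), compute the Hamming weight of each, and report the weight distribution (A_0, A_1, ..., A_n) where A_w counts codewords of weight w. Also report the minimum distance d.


Weight distribution: A_0 = 1, A_2 = 2, A_3 = 5, A_4 = 5, A_5 = 2, A_7 = 1. Minimum distance d = 2.

Enumerate all 2^4 = 16 messages m ∈ F_2^4.
For each, compute codeword c = mG in F_2^8, then tally its weight.
  m = 0000 → c = 00000000, weight = 0.
  m = 1000 → c = 00100111, weight = 4.
  m = 0100 → c = 10001011, weight = 4.
  m = 1100 → c = 10101100, weight = 4.
  m = 0010 → c = 01001001, weight = 3.
  m = 1010 → c = 01101110, weight = 5.
  m = 0110 → c = 11000010, weight = 3.
  m = 1110 → c = 11100101, weight = 5.
  m = 0001 → c = 10100110, weight = 4.
  m = 1001 → c = 10000001, weight = 2.
  m = 0101 → c = 00101101, weight = 4.
  m = 1101 → c = 00001010, weight = 2.
  m = 0011 → c = 11101111, weight = 7.
  m = 1011 → c = 11001000, weight = 3.
  m = 0111 → c = 01100100, weight = 3.
  m = 1111 → c = 01000011, weight = 3.
Tally weights:
  weight 0: 1 codewords.
  weight 2: 2 codewords.
  weight 3: 5 codewords.
  weight 4: 5 codewords.
  weight 5: 2 codewords.
  weight 7: 1 codewords.
Minimum distance d = smallest w > 0 with A_w > 0 = 2.
Sanity: Σ A_w = 16 = 2^4 = 16 ✓.


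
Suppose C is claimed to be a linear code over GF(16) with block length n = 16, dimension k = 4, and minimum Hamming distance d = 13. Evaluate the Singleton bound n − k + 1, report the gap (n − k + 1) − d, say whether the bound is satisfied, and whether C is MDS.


Singleton RHS = n − k + 1 = 13, slack = 0, bound satisfied, MDS.

Singleton bound: d ≤ n − k + 1.
Here n = 16, k = 4, so n − k + 1 = 13.
Given d = 13, check d ≤ 13: YES.
Slack = (n − k + 1) − d = 0.
The code is MDS (slack = 0).
Description: the claimed parameters are [16, 4, 13]_16; such a code would be MDS (meets Singleton bound).


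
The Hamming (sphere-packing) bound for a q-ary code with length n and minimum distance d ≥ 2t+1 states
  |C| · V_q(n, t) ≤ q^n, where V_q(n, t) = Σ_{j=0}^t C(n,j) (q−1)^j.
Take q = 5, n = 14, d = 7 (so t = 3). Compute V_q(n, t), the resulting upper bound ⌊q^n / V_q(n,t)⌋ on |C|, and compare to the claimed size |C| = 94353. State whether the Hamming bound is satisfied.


V_q(n, t) = 24809, q^n = 6103515625, Hamming bound = 246020, |C| = 94353 ≤ bound (satisfied).

Step 1: Compute V_q(n, t) = Σ_{j=0}^3 C(n, j) (q−1)^j.
  j = 0: C(14,0)·(4)^0 = 1·1 = 1.
  j = 1: C(14,1)·(4)^1 = 14·4 = 56.
  j = 2: C(14,2)·(4)^2 = 91·16 = 1456.
  j = 3: C(14,3)·(4)^3 = 364·64 = 23296.
  V_q(n, t) = 1 + 56 + 1456 + 23296 = 24809.
Step 2: q^n = 5^14 = 6103515625.
Step 3: Hamming bound ⌊q^n / V_q(n,t)⌋ = ⌊6103515625/24809⌋ = 246020.
Step 4: Compare |C| = 94353 to 246020: satisfied.
The claimed |C| lies below the Hamming bound.


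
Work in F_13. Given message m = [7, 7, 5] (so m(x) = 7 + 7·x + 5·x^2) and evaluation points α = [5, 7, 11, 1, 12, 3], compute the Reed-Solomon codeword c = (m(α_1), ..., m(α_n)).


c = [11, 2, 0, 6, 5, 8]

Message polynomial: m(x) = 7 + 7·x + 5·x^2 (mod 13).
For each evaluation point α_i, compute m(α_i) mod 13:
  α_1 = 5: Horner steps 5 → 6 → 11, so m(5) = 11.
  α_2 = 7: Horner steps 5 → 3 → 2, so m(7) = 2.
  α_3 = 11: Horner steps 5 → 10 → 0, so m(11) = 0.
  α_4 = 1: Horner steps 5 → 12 → 6, so m(1) = 6.
  α_5 = 12: Horner steps 5 → 2 → 5, so m(12) = 5.
  α_6 = 3: Horner steps 5 → 9 → 8, so m(3) = 8.
Codeword c = [11, 2, 0, 6, 5, 8] ∈ F_13^6.


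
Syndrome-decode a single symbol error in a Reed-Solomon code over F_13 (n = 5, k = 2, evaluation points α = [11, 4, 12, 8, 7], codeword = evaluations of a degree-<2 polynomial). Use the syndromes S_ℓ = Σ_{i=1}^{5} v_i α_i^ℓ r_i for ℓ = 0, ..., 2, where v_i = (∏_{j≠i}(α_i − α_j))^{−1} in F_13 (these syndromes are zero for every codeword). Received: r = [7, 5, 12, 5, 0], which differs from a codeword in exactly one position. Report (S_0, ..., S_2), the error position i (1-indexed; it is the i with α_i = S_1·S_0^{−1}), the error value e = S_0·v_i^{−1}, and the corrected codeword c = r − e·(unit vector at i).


S = (8, 6, 11), error at position 2, error magnitude e = 7, c = [7, 11, 12, 5, 0].

Step 1: column multipliers v_i = (∏_{j≠i}(α_i − α_j))^{−1} mod 13.
  i = 1 (α = 11): (11−4)(11−12)(11−8)(11−7) = 7·(−1)·3·4 = −84 ≡ 7, so v_1 = 7^{−1} = 2 (mod 13).
  i = 2 (α = 4): (4−11)(4−12)(4−8)(4−7) = (−7)·(−8)·(−4)·(−3) = 672 ≡ 9, so v_2 = 9^{−1} = 3 (mod 13).
  i = 3 (α = 12): (12−11)(12−4)(12−8)(12−7) = 1·8·4·5 = 160 ≡ 4, so v_3 = 4^{−1} = 10 (mod 13).
  i = 4 (α = 8): (8−11)(8−4)(8−12)(8−7) = (−3)·4·(−4)·1 = 48 ≡ 9, so v_4 = 9^{−1} = 3 (mod 13).
  i = 5 (α = 7): (7−11)(7−4)(7−12)(7−8) = (−4)·3·(−5)·(−1) = −60 ≡ 5, so v_5 = 5^{−1} = 8 (mod 13).
  v = [2, 3, 10, 3, 8].
Step 2: syndromes of r = [7, 5, 12, 5, 0] (all sums mod 13).
  S_0 = Σ v_i r_i = 2·7 + 3·5 + 10·12 + 3·5 + 8·0 = 164 ≡ 8.
  S_1 = Σ v_i α_i r_i = 2·11·7 + 3·4·5 + 10·12·12 + 3·8·5 + 8·7·0 = 1774 ≡ 6.
  α_i^2 mod 13 = [4, 3, 1, 12, 10].
  S_2 = Σ v_i α_i^2 r_i = 2·4·7 + 3·3·5 + 10·1·12 + 3·12·5 + 8·10·0 = 401 ≡ 11.
  S = (8, 6, 11) ≠ 0, so r is not a codeword (an error is present).
Step 3: locate the error. For a single error e at position i, S_ℓ = v_i·e·α_i^ℓ, so α_err = S_1/S_0.
  S_0^{−1} = 8^{−1} = 5 (mod 13), so α_err = 6·5 = 30 ≡ 4 = α_2. Error position i = 2.
  Consistency check: S_2/S_1 = 11·11 = 121 ≡ 4 = α_err ✓ (single-error assumption holds).
Step 4: error magnitude e = S_0/v_2 = S_0·∏_{j≠2}(α_2 − α_j) = 8·9 = 72 ≡ 7 (mod 13).
Step 5: correct position 2: c_2 = r_2 − e = 5 − 7 ≡ 11 (mod 13). Hence c = [7, 11, 12, 5, 0].
  Check: interpolating c through the α_i gives m(x) = 4 + 5·x (degree < 2) with m(α_i) = c_i for every i, so c is indeed a codeword.


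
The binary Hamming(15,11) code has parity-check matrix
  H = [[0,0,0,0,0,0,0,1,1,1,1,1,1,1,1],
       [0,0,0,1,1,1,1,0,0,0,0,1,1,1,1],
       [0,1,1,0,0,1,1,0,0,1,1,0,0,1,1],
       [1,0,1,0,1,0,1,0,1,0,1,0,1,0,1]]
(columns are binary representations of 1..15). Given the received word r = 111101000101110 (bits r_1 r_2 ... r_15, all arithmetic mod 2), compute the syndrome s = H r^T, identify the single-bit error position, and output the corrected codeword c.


s = (0, 1, 1, 1)^T, error position = 7, corrected codeword c = 111101100101110

Compute s = H r^T mod 2 one row at a time:
  s_1 = 0 + 0 + 1 + 0 + 1 + 1 + 1 + 0 = 4 ≡ 0 (mod 2).
  s_2 = 1 + 0 + 1 + 0 + 1 + 1 + 1 + 0 = 5 ≡ 1 (mod 2).
  s_3 = 1 + 1 + 1 + 0 + 1 + 0 + 1 + 0 = 5 ≡ 1 (mod 2).
  s_4 = 1 + 1 + 0 + 0 + 0 + 0 + 1 + 0 = 3 ≡ 1 (mod 2).
s = (0, 1, 1, 1)^T — this equals column 7 of H (binary 0111), so error is at position 7.
Correct: flip bit 7 of r = 111101000101110 to get c = 111101100101110.


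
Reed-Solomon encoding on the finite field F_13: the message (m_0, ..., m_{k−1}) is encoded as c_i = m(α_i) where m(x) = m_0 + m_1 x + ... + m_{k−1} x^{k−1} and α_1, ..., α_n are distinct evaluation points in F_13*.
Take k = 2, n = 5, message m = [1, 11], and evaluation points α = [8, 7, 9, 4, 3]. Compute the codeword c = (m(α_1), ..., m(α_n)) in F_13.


c = [11, 0, 9, 6, 8]

Message polynomial: m(x) = 1 + 11·x (mod 13).
For each evaluation point α_i, compute m(α_i) mod 13:
  α_1 = 8: Horner steps 11 → 11, so m(8) = 11.
  α_2 = 7: Horner steps 11 → 0, so m(7) = 0.
  α_3 = 9: Horner steps 11 → 9, so m(9) = 9.
  α_4 = 4: Horner steps 11 → 6, so m(4) = 6.
  α_5 = 3: Horner steps 11 → 8, so m(3) = 8.
Codeword c = [11, 0, 9, 6, 8] ∈ F_13^5.


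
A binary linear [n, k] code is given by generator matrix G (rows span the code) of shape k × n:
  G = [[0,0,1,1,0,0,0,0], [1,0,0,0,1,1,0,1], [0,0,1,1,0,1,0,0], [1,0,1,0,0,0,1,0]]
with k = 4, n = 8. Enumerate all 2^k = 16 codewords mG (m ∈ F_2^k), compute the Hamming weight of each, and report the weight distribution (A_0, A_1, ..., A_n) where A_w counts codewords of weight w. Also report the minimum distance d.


Weight distribution: A_0 = 1, A_1 = 1, A_2 = 1, A_3 = 4, A_4 = 5, A_5 = 3, A_6 = 1. Minimum distance d = 1.

Enumerate all 2^4 = 16 messages m ∈ F_2^4.
For each, compute codeword c = mG in F_2^8, then tally its weight.
  m = 0000 → c = 00000000, weight = 0.
  m = 1000 → c = 00110000, weight = 2.
  m = 0100 → c = 10001101, weight = 4.
  m = 1100 → c = 10111101, weight = 6.
  m = 0010 → c = 00110100, weight = 3.
  m = 1010 → c = 00000100, weight = 1.
  m = 0110 → c = 10111001, weight = 5.
  m = 1110 → c = 10001001, weight = 3.
  m = 0001 → c = 10100010, weight = 3.
  m = 1001 → c = 10010010, weight = 3.
  m = 0101 → c = 00101111, weight = 5.
  m = 1101 → c = 00011111, weight = 5.
  m = 0011 → c = 10010110, weight = 4.
  m = 1011 → c = 10100110, weight = 4.
  m = 0111 → c = 00011011, weight = 4.
  m = 1111 → c = 00101011, weight = 4.
Tally weights:
  weight 0: 1 codewords.
  weight 1: 1 codewords.
  weight 2: 1 codewords.
  weight 3: 4 codewords.
  weight 4: 5 codewords.
  weight 5: 3 codewords.
  weight 6: 1 codewords.
Minimum distance d = smallest w > 0 with A_w > 0 = 1.
Sanity: Σ A_w = 16 = 2^4 = 16 ✓.


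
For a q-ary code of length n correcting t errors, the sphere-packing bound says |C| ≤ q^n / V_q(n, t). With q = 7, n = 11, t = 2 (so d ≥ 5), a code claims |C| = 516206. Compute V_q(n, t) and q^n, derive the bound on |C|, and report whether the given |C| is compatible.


V_q(n, t) = 2047, q^n = 1977326743, Hamming bound = 965963, |C| = 516206 ≤ bound (satisfied).

Step 1: Compute V_q(n, t) = Σ_{j=0}^2 C(n, j) (q−1)^j.
  j = 0: C(11,0)·(6)^0 = 1·1 = 1.
  j = 1: C(11,1)·(6)^1 = 11·6 = 66.
  j = 2: C(11,2)·(6)^2 = 55·36 = 1980.
  V_q(n, t) = 1 + 66 + 1980 = 2047.
Step 2: q^n = 7^11 = 1977326743.
Step 3: Hamming bound ⌊q^n / V_q(n,t)⌋ = ⌊1977326743/2047⌋ = 965963.
Step 4: Compare |C| = 516206 to 965963: satisfied.
The claimed |C| lies below the Hamming bound.


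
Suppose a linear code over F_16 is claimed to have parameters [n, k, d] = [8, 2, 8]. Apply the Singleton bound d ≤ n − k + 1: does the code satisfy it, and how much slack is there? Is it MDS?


Singleton RHS = n − k + 1 = 7, slack = -1, bound violated (no such code; not MDS).

Singleton bound: d ≤ n − k + 1.
Here n = 8, k = 2, so n − k + 1 = 7.
Given d = 8, check d ≤ 7: NO.
Slack = (n − k + 1) − d = -1.
The slack is negative: d = 8 exceeds n − k + 1 = 7 by 1, so the Singleton bound is violated and no linear [8, 2, 8]_16 code can exist. In particular it is not MDS (MDS requires d = n − k + 1 exactly).
Description: the claimed parameters are [8, 2, 8]_16; such a code would be impossible (violates the Singleton bound).


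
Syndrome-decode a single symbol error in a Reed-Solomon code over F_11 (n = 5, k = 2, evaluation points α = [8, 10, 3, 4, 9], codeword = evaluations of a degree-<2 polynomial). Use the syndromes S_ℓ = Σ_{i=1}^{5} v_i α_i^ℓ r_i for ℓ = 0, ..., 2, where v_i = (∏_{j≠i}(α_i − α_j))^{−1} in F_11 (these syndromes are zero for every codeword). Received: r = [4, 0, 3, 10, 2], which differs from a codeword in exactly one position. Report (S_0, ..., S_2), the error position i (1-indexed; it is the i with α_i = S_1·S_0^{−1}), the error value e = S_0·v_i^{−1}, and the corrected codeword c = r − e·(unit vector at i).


S = (9, 3, 1), error at position 4, error magnitude e = 9, c = [4, 0, 3, 1, 2].

Step 1: column multipliers v_i = (∏_{j≠i}(α_i − α_j))^{−1} mod 11.
  i = 1 (α = 8): (8−10)(8−3)(8−4)(8−9) = (−2)·5·4·(−1) = 40 ≡ 7, so v_1 = 7^{−1} = 8 (mod 11).
  i = 2 (α = 10): (10−8)(10−3)(10−4)(10−9) = 2·7·6·1 = 84 ≡ 7, so v_2 = 7^{−1} = 8 (mod 11).
  i = 3 (α = 3): (3−8)(3−10)(3−4)(3−9) = (−5)·(−7)·(−1)·(−6) = 210 ≡ 1, so v_3 = 1^{−1} = 1 (mod 11).
  i = 4 (α = 4): (4−8)(4−10)(4−3)(4−9) = (−4)·(−6)·1·(−5) = −120 ≡ 1, so v_4 = 1^{−1} = 1 (mod 11).
  i = 5 (α = 9): (9−8)(9−10)(9−3)(9−4) = 1·(−1)·6·5 = −30 ≡ 3, so v_5 = 3^{−1} = 4 (mod 11).
  v = [8, 8, 1, 1, 4].
Step 2: syndromes of r = [4, 0, 3, 10, 2] (all sums mod 11).
  S_0 = Σ v_i r_i = 8·4 + 8·0 + 1·3 + 1·10 + 4·2 = 53 ≡ 9.
  S_1 = Σ v_i α_i r_i = 8·8·4 + 8·10·0 + 1·3·3 + 1·4·10 + 4·9·2 = 377 ≡ 3.
  α_i^2 mod 11 = [9, 1, 9, 5, 4].
  S_2 = Σ v_i α_i^2 r_i = 8·9·4 + 8·1·0 + 1·9·3 + 1·5·10 + 4·4·2 = 397 ≡ 1.
  S = (9, 3, 1) ≠ 0, so r is not a codeword (an error is present).
Step 3: locate the error. For a single error e at position i, S_ℓ = v_i·e·α_i^ℓ, so α_err = S_1/S_0.
  S_0^{−1} = 9^{−1} = 5 (mod 11), so α_err = 3·5 = 15 ≡ 4 = α_4. Error position i = 4.
  Consistency check: S_2/S_1 = 1·4 = 4 ≡ 4 = α_err ✓ (single-error assumption holds).
Step 4: error magnitude e = S_0/v_4 = S_0·∏_{j≠4}(α_4 − α_j) = 9·1 = 9 ≡ 9 (mod 11).
Step 5: correct position 4: c_4 = r_4 − e = 10 − 9 ≡ 1 (mod 11). Hence c = [4, 0, 3, 1, 2].
  Check: interpolating c through the α_i gives m(x) = 9 + 9·x (degree < 2) with m(α_i) = c_i for every i, so c is indeed a codeword.
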